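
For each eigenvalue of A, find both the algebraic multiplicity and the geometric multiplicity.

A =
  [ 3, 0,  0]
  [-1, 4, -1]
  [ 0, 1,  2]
λ = 3: alg = 3, geom = 1

Step 1 — factor the characteristic polynomial to read off the algebraic multiplicities:
  χ_A(x) = (x - 3)^3

Step 2 — compute geometric multiplicities via the rank-nullity identity g(λ) = n − rank(A − λI):
  rank(A − (3)·I) = 2, so dim ker(A − (3)·I) = n − 2 = 1

Summary:
  λ = 3: algebraic multiplicity = 3, geometric multiplicity = 1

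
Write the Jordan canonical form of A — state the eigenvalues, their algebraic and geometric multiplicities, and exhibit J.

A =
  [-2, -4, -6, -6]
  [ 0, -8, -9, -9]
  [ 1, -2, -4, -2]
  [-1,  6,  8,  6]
J_2(-2) ⊕ J_2(-2)

The characteristic polynomial is
  det(x·I − A) = x^4 + 8*x^3 + 24*x^2 + 32*x + 16 = (x + 2)^4

Eigenvalues and multiplicities (the geometric multiplicity of λ is n − rank(A − λI), which equals the number of Jordan blocks for λ):
  λ = -2: algebraic multiplicity = 4, geometric multiplicity = 2

Determining the block sizes for each eigenvalue:
  λ = -2: with am = 4 and gm = 2, the partition is not yet determined (e.g. several partitions of 4 into 2 parts exist). Let N = A − (-2)·I. Computing rank(N^1) = 2, rank(N^2) = 0; the number of blocks of size ≥ j is rank(N^{j−1}) − rank(N^j), giving [2, 2]. So we have 2 block(s) of size 2 → block sizes [2, 2]

Assembling the blocks gives a Jordan form
J =
  [-2,  1,  0,  0]
  [ 0, -2,  0,  0]
  [ 0,  0, -2,  1]
  [ 0,  0,  0, -2]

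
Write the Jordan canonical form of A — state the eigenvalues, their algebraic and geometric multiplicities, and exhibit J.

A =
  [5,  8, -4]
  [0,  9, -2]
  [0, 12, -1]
J_1(3) ⊕ J_1(5) ⊕ J_1(5)

The characteristic polynomial is
  det(x·I − A) = x^3 - 13*x^2 + 55*x - 75 = (x - 5)^2*(x - 3)

Eigenvalues and multiplicities (the geometric multiplicity of λ is n − rank(A − λI), which equals the number of Jordan blocks for λ):
  λ = 3: algebraic multiplicity = 1, geometric multiplicity = 1
  λ = 5: algebraic multiplicity = 2, geometric multiplicity = 2

Determining the block sizes for each eigenvalue:
  λ = 3: one block (gm = 1), so the single block has size am = 1 → block sizes [1]
  λ = 5: gm = am = 2, so every block has size 1 → block sizes [1, 1]

Assembling the blocks gives a Jordan form
J =
  [3, 0, 0]
  [0, 5, 0]
  [0, 0, 5]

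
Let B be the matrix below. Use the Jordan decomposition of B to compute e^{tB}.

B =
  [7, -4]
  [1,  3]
e^{tB} =
  [2*t*exp(5*t) + exp(5*t), -4*t*exp(5*t)]
  [t*exp(5*t), -2*t*exp(5*t) + exp(5*t)]

Strategy: write B = P · J · P⁻¹ where J is a Jordan canonical form, so e^{tB} = P · e^{tJ} · P⁻¹, and e^{tJ} can be computed block-by-block.

B has Jordan form
J =
  [5, 1]
  [0, 5]
(up to reordering of blocks).

Per-block formulas:
  For a 2×2 Jordan block J_2(5): exp(t · J_2(5)) = e^(5t)·(I + t·N), where N is the 2×2 nilpotent shift.

After assembling e^{tJ} and conjugating by P, we get:

e^{tB} =
  [2*t*exp(5*t) + exp(5*t), -4*t*exp(5*t)]
  [t*exp(5*t), -2*t*exp(5*t) + exp(5*t)]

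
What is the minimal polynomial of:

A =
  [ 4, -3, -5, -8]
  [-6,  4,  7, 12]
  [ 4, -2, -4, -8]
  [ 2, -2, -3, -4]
x^3

The characteristic polynomial is χ_A(x) = x^4, so the eigenvalues are known. The minimal polynomial is
  m_A(x) = Π_λ (x − λ)^{k_λ}
where k_λ is the size of the *largest* Jordan block for λ (equivalently, the smallest k with (A − λI)^k v = 0 for every generalised eigenvector v of λ).

  λ = 0: largest Jordan block has size 3, contributing (x − 0)^3

So m_A(x) = x^3 = x^3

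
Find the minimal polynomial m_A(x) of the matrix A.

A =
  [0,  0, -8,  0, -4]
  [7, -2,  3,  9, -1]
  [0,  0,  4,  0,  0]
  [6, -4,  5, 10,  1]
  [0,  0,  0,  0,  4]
x^4 - 12*x^3 + 48*x^2 - 64*x

The characteristic polynomial is χ_A(x) = x*(x - 4)^4, so the eigenvalues are known. The minimal polynomial is
  m_A(x) = Π_λ (x − λ)^{k_λ}
where k_λ is the size of the *largest* Jordan block for λ (equivalently, the smallest k with (A − λI)^k v = 0 for every generalised eigenvector v of λ).

  λ = 0: largest Jordan block has size 1, contributing (x − 0)
  λ = 4: largest Jordan block has size 3, contributing (x − 4)^3

So m_A(x) = x*(x - 4)^3 = x^4 - 12*x^3 + 48*x^2 - 64*x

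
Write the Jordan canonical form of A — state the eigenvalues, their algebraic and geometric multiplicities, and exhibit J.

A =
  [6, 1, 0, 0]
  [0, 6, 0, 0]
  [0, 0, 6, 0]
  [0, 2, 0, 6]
J_2(6) ⊕ J_1(6) ⊕ J_1(6)

The characteristic polynomial is
  det(x·I − A) = x^4 - 24*x^3 + 216*x^2 - 864*x + 1296 = (x - 6)^4

Eigenvalues and multiplicities (the geometric multiplicity of λ is n − rank(A − λI), which equals the number of Jordan blocks for λ):
  λ = 6: algebraic multiplicity = 4, geometric multiplicity = 3

Determining the block sizes for each eigenvalue:
  λ = 6: 3 blocks summing to 4 forces exactly one block of size 2 and the rest size 1 → block sizes [2, 1, 1]

Assembling the blocks gives a Jordan form
J =
  [6, 1, 0, 0]
  [0, 6, 0, 0]
  [0, 0, 6, 0]
  [0, 0, 0, 6]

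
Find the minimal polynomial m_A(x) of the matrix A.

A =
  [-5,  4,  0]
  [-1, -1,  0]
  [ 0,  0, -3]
x^2 + 6*x + 9

The characteristic polynomial is χ_A(x) = (x + 3)^3, so the eigenvalues are known. The minimal polynomial is
  m_A(x) = Π_λ (x − λ)^{k_λ}
where k_λ is the size of the *largest* Jordan block for λ (equivalently, the smallest k with (A − λI)^k v = 0 for every generalised eigenvector v of λ).

  λ = -3: largest Jordan block has size 2, contributing (x + 3)^2

So m_A(x) = (x + 3)^2 = x^2 + 6*x + 9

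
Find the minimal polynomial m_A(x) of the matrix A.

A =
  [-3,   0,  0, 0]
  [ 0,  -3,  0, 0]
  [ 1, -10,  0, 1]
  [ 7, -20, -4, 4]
x^3 - x^2 - 8*x + 12

The characteristic polynomial is χ_A(x) = (x - 2)^2*(x + 3)^2, so the eigenvalues are known. The minimal polynomial is
  m_A(x) = Π_λ (x − λ)^{k_λ}
where k_λ is the size of the *largest* Jordan block for λ (equivalently, the smallest k with (A − λI)^k v = 0 for every generalised eigenvector v of λ).

  λ = -3: largest Jordan block has size 1, contributing (x + 3)
  λ = 2: largest Jordan block has size 2, contributing (x − 2)^2

So m_A(x) = (x - 2)^2*(x + 3) = x^3 - x^2 - 8*x + 12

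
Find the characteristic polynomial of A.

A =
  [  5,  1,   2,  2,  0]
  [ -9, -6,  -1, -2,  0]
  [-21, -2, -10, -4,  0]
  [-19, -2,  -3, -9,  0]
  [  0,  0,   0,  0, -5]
x^5 + 25*x^4 + 250*x^3 + 1250*x^2 + 3125*x + 3125

Expanding det(x·I − A) (e.g. by cofactor expansion or by noting that A is similar to its Jordan form J, which has the same characteristic polynomial as A) gives
  χ_A(x) = x^5 + 25*x^4 + 250*x^3 + 1250*x^2 + 3125*x + 3125
which factors as (x + 5)^5. The eigenvalues (with algebraic multiplicities) are λ = -5 with multiplicity 5.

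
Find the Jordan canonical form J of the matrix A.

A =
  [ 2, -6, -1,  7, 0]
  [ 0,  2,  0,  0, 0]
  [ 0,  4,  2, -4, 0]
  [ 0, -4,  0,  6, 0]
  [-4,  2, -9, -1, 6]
J_2(2) ⊕ J_1(2) ⊕ J_1(6) ⊕ J_1(6)

The characteristic polynomial is
  det(x·I − A) = x^5 - 18*x^4 + 120*x^3 - 368*x^2 + 528*x - 288 = (x - 6)^2*(x - 2)^3

Eigenvalues and multiplicities (the geometric multiplicity of λ is n − rank(A − λI), which equals the number of Jordan blocks for λ):
  λ = 2: algebraic multiplicity = 3, geometric multiplicity = 2
  λ = 6: algebraic multiplicity = 2, geometric multiplicity = 2

Determining the block sizes for each eigenvalue:
  λ = 2: 2 blocks summing to 3 forces exactly one block of size 2 and the rest size 1 → block sizes [2, 1]
  λ = 6: gm = am = 2, so every block has size 1 → block sizes [1, 1]

Assembling the blocks gives a Jordan form
J =
  [2, 1, 0, 0, 0]
  [0, 2, 0, 0, 0]
  [0, 0, 2, 0, 0]
  [0, 0, 0, 6, 0]
  [0, 0, 0, 0, 6]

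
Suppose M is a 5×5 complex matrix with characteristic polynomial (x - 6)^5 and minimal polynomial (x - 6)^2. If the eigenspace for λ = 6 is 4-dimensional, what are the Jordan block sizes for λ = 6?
Block sizes for λ = 6: [2, 1, 1, 1]

Step 1 — from the characteristic polynomial, algebraic multiplicity of λ = 6 is 5. From dim ker(M − (6)·I) = 4, there are exactly 4 Jordan blocks for λ = 6.
Step 2 — from the minimal polynomial, the factor (x − 6)^2 tells us the largest block for λ = 6 has size 2.
Step 3 — with total size 5, 4 blocks, and largest block 2, the block sizes (in nonincreasing order) are [2, 1, 1, 1].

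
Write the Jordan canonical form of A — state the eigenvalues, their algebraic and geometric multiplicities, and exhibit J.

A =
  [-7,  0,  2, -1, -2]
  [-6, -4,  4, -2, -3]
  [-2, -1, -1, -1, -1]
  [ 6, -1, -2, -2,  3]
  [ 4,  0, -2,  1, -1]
J_3(-3) ⊕ J_1(-3) ⊕ J_1(-3)

The characteristic polynomial is
  det(x·I − A) = x^5 + 15*x^4 + 90*x^3 + 270*x^2 + 405*x + 243 = (x + 3)^5

Eigenvalues and multiplicities (the geometric multiplicity of λ is n − rank(A − λI), which equals the number of Jordan blocks for λ):
  λ = -3: algebraic multiplicity = 5, geometric multiplicity = 3

Determining the block sizes for each eigenvalue:
  λ = -3: with am = 5 and gm = 3, the partition is not yet determined (e.g. several partitions of 5 into 3 parts exist). Let N = A − (-3)·I. Computing rank(N^1) = 2, rank(N^2) = 1, rank(N^3) = 0; the number of blocks of size ≥ j is rank(N^{j−1}) − rank(N^j), giving [3, 1, 1]. So we have 1 block(s) of size 3, 2 block(s) of size 1 → block sizes [3, 1, 1]

Assembling the blocks gives a Jordan form
J =
  [-3,  1,  0,  0,  0]
  [ 0, -3,  1,  0,  0]
  [ 0,  0, -3,  0,  0]
  [ 0,  0,  0, -3,  0]
  [ 0,  0,  0,  0, -3]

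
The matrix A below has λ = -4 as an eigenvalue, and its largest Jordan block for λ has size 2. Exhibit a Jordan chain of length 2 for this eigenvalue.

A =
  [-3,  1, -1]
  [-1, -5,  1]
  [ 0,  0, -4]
A Jordan chain for λ = -4 of length 2:
v_1 = (1, -1, 0)ᵀ
v_2 = (1, 0, 0)ᵀ

Let N = A − (-4)·I. We want v_2 with N^2 v_2 = 0 but N^1 v_2 ≠ 0; then v_{j-1} := N · v_j for j = 2, …, 2.

Pick v_2 = (1, 0, 0)ᵀ.
Then v_1 = N · v_2 = (1, -1, 0)ᵀ.

Sanity check: (A − (-4)·I) v_1 = (0, 0, 0)ᵀ = 0. ✓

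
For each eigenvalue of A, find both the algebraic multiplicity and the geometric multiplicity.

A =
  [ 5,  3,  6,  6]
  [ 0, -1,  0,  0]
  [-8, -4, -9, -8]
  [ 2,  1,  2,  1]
λ = -1: alg = 4, geom = 3

Step 1 — factor the characteristic polynomial to read off the algebraic multiplicities:
  χ_A(x) = (x + 1)^4

Step 2 — compute geometric multiplicities via the rank-nullity identity g(λ) = n − rank(A − λI):
  rank(A − (-1)·I) = 1, so dim ker(A − (-1)·I) = n − 1 = 3

Summary:
  λ = -1: algebraic multiplicity = 4, geometric multiplicity = 3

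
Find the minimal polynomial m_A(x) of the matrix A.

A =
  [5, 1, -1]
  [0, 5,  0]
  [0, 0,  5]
x^2 - 10*x + 25

The characteristic polynomial is χ_A(x) = (x - 5)^3, so the eigenvalues are known. The minimal polynomial is
  m_A(x) = Π_λ (x − λ)^{k_λ}
where k_λ is the size of the *largest* Jordan block for λ (equivalently, the smallest k with (A − λI)^k v = 0 for every generalised eigenvector v of λ).

  λ = 5: largest Jordan block has size 2, contributing (x − 5)^2

So m_A(x) = (x - 5)^2 = x^2 - 10*x + 25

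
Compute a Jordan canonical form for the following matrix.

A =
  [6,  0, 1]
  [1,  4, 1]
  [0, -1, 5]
J_3(5)

The characteristic polynomial is
  det(x·I − A) = x^3 - 15*x^2 + 75*x - 125 = (x - 5)^3

Eigenvalues and multiplicities (the geometric multiplicity of λ is n − rank(A − λI), which equals the number of Jordan blocks for λ):
  λ = 5: algebraic multiplicity = 3, geometric multiplicity = 1

Determining the block sizes for each eigenvalue:
  λ = 5: one block (gm = 1), so the single block has size am = 3 → block sizes [3]

Assembling the blocks gives a Jordan form
J =
  [5, 1, 0]
  [0, 5, 1]
  [0, 0, 5]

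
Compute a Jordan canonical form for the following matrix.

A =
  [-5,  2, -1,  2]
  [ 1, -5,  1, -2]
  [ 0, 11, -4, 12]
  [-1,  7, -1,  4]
J_3(-4) ⊕ J_1(2)

The characteristic polynomial is
  det(x·I − A) = x^4 + 10*x^3 + 24*x^2 - 32*x - 128 = (x - 2)*(x + 4)^3

Eigenvalues and multiplicities (the geometric multiplicity of λ is n − rank(A − λI), which equals the number of Jordan blocks for λ):
  λ = -4: algebraic multiplicity = 3, geometric multiplicity = 1
  λ = 2: algebraic multiplicity = 1, geometric multiplicity = 1

Determining the block sizes for each eigenvalue:
  λ = -4: one block (gm = 1), so the single block has size am = 3 → block sizes [3]
  λ = 2: one block (gm = 1), so the single block has size am = 1 → block sizes [1]

Assembling the blocks gives a Jordan form
J =
  [-4,  1,  0, 0]
  [ 0, -4,  1, 0]
  [ 0,  0, -4, 0]
  [ 0,  0,  0, 2]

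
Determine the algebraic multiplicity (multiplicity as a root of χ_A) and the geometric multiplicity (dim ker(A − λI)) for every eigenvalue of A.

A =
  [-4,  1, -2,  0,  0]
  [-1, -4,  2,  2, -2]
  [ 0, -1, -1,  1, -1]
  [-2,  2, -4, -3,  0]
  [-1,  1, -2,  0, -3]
λ = -3: alg = 5, geom = 3

Step 1 — factor the characteristic polynomial to read off the algebraic multiplicities:
  χ_A(x) = (x + 3)^5

Step 2 — compute geometric multiplicities via the rank-nullity identity g(λ) = n − rank(A − λI):
  rank(A − (-3)·I) = 2, so dim ker(A − (-3)·I) = n − 2 = 3

Summary:
  λ = -3: algebraic multiplicity = 5, geometric multiplicity = 3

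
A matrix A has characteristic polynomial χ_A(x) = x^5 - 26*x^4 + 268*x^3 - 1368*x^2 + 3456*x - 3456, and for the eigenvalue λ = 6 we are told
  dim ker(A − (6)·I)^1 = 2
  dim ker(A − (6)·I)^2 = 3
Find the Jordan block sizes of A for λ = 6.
Block sizes for λ = 6: [2, 1]

From the dimensions of kernels of powers, the number of Jordan blocks of size at least j is d_j − d_{j−1} where d_j = dim ker(N^j) (with d_0 = 0). Computing the differences gives [2, 1].
The number of blocks of size exactly k is (#blocks of size ≥ k) − (#blocks of size ≥ k + 1), so the partition is: 1 block(s) of size 1, 1 block(s) of size 2.
In nonincreasing order the block sizes are [2, 1].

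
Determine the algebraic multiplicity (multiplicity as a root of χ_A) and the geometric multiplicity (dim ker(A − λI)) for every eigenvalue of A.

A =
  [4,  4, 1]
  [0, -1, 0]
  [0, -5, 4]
λ = -1: alg = 1, geom = 1; λ = 4: alg = 2, geom = 1

Step 1 — factor the characteristic polynomial to read off the algebraic multiplicities:
  χ_A(x) = (x - 4)^2*(x + 1)

Step 2 — compute geometric multiplicities via the rank-nullity identity g(λ) = n − rank(A − λI):
  rank(A − (-1)·I) = 2, so dim ker(A − (-1)·I) = n − 2 = 1
  rank(A − (4)·I) = 2, so dim ker(A − (4)·I) = n − 2 = 1

Summary:
  λ = -1: algebraic multiplicity = 1, geometric multiplicity = 1
  λ = 4: algebraic multiplicity = 2, geometric multiplicity = 1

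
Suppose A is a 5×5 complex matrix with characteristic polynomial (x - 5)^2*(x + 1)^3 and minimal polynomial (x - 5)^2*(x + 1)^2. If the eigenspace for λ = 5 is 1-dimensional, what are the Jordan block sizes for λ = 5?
Block sizes for λ = 5: [2]

Step 1 — from the characteristic polynomial, algebraic multiplicity of λ = 5 is 2. From dim ker(A − (5)·I) = 1, there are exactly 1 Jordan blocks for λ = 5.
Step 2 — from the minimal polynomial, the factor (x − 5)^2 tells us the largest block for λ = 5 has size 2.
Step 3 — with total size 2, 1 blocks, and largest block 2, the block sizes (in nonincreasing order) are [2].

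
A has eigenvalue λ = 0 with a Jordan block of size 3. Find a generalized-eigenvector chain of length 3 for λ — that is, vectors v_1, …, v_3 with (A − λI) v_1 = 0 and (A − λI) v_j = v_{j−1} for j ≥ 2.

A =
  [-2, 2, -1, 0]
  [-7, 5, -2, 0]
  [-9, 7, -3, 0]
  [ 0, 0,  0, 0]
A Jordan chain for λ = 0 of length 3:
v_1 = (-1, -3, -4, 0)ᵀ
v_2 = (-2, -7, -9, 0)ᵀ
v_3 = (1, 0, 0, 0)ᵀ

Let N = A − (0)·I. We want v_3 with N^3 v_3 = 0 but N^2 v_3 ≠ 0; then v_{j-1} := N · v_j for j = 3, …, 2.

Pick v_3 = (1, 0, 0, 0)ᵀ.
Then v_2 = N · v_3 = (-2, -7, -9, 0)ᵀ.
Then v_1 = N · v_2 = (-1, -3, -4, 0)ᵀ.

Sanity check: (A − (0)·I) v_1 = (0, 0, 0, 0)ᵀ = 0. ✓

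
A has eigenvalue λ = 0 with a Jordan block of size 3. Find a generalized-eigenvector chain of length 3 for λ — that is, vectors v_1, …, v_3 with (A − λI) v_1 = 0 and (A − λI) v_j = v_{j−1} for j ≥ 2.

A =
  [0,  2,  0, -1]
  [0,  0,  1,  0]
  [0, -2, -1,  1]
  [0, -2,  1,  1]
A Jordan chain for λ = 0 of length 3:
v_1 = (2, -2, 0, -4)ᵀ
v_2 = (2, 0, -2, -2)ᵀ
v_3 = (0, 1, 0, 0)ᵀ

Let N = A − (0)·I. We want v_3 with N^3 v_3 = 0 but N^2 v_3 ≠ 0; then v_{j-1} := N · v_j for j = 3, …, 2.

Pick v_3 = (0, 1, 0, 0)ᵀ.
Then v_2 = N · v_3 = (2, 0, -2, -2)ᵀ.
Then v_1 = N · v_2 = (2, -2, 0, -4)ᵀ.

Sanity check: (A − (0)·I) v_1 = (0, 0, 0, 0)ᵀ = 0. ✓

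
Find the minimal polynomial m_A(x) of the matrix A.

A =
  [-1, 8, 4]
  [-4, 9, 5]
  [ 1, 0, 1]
x^3 - 9*x^2 + 27*x - 27

The characteristic polynomial is χ_A(x) = (x - 3)^3, so the eigenvalues are known. The minimal polynomial is
  m_A(x) = Π_λ (x − λ)^{k_λ}
where k_λ is the size of the *largest* Jordan block for λ (equivalently, the smallest k with (A − λI)^k v = 0 for every generalised eigenvector v of λ).

  λ = 3: largest Jordan block has size 3, contributing (x − 3)^3

So m_A(x) = (x - 3)^3 = x^3 - 9*x^2 + 27*x - 27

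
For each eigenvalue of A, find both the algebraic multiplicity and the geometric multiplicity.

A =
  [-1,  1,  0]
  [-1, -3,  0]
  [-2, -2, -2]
λ = -2: alg = 3, geom = 2

Step 1 — factor the characteristic polynomial to read off the algebraic multiplicities:
  χ_A(x) = (x + 2)^3

Step 2 — compute geometric multiplicities via the rank-nullity identity g(λ) = n − rank(A − λI):
  rank(A − (-2)·I) = 1, so dim ker(A − (-2)·I) = n − 1 = 2

Summary:
  λ = -2: algebraic multiplicity = 3, geometric multiplicity = 2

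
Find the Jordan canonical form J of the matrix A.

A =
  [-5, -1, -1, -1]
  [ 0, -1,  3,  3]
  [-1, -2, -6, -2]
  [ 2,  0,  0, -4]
J_3(-4) ⊕ J_1(-4)

The characteristic polynomial is
  det(x·I − A) = x^4 + 16*x^3 + 96*x^2 + 256*x + 256 = (x + 4)^4

Eigenvalues and multiplicities (the geometric multiplicity of λ is n − rank(A − λI), which equals the number of Jordan blocks for λ):
  λ = -4: algebraic multiplicity = 4, geometric multiplicity = 2

Determining the block sizes for each eigenvalue:
  λ = -4: with am = 4 and gm = 2, the partition is not yet determined (e.g. several partitions of 4 into 2 parts exist). Let N = A − (-4)·I. Computing rank(N^1) = 2, rank(N^2) = 1, rank(N^3) = 0; the number of blocks of size ≥ j is rank(N^{j−1}) − rank(N^j), giving [2, 1, 1]. So we have 1 block(s) of size 3, 1 block(s) of size 1 → block sizes [3, 1]

Assembling the blocks gives a Jordan form
J =
  [-4,  1,  0,  0]
  [ 0, -4,  1,  0]
  [ 0,  0, -4,  0]
  [ 0,  0,  0, -4]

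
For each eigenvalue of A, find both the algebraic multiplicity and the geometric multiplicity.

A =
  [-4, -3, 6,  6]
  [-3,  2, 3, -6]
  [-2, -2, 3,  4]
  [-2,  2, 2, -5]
λ = -1: alg = 4, geom = 2

Step 1 — factor the characteristic polynomial to read off the algebraic multiplicities:
  χ_A(x) = (x + 1)^4

Step 2 — compute geometric multiplicities via the rank-nullity identity g(λ) = n − rank(A − λI):
  rank(A − (-1)·I) = 2, so dim ker(A − (-1)·I) = n − 2 = 2

Summary:
  λ = -1: algebraic multiplicity = 4, geometric multiplicity = 2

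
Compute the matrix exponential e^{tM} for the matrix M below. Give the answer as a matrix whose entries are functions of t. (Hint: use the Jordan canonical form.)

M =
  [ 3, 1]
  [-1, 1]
e^{tM} =
  [t*exp(2*t) + exp(2*t), t*exp(2*t)]
  [-t*exp(2*t), -t*exp(2*t) + exp(2*t)]

Strategy: write M = P · J · P⁻¹ where J is a Jordan canonical form, so e^{tM} = P · e^{tJ} · P⁻¹, and e^{tJ} can be computed block-by-block.

M has Jordan form
J =
  [2, 1]
  [0, 2]
(up to reordering of blocks).

Per-block formulas:
  For a 2×2 Jordan block J_2(2): exp(t · J_2(2)) = e^(2t)·(I + t·N), where N is the 2×2 nilpotent shift.

After assembling e^{tJ} and conjugating by P, we get:

e^{tM} =
  [t*exp(2*t) + exp(2*t), t*exp(2*t)]
  [-t*exp(2*t), -t*exp(2*t) + exp(2*t)]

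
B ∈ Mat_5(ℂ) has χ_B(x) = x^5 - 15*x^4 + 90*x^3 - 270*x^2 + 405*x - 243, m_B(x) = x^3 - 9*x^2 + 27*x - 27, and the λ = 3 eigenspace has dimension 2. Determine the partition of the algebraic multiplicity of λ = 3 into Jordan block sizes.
Block sizes for λ = 3: [3, 2]

Step 1 — from the characteristic polynomial, algebraic multiplicity of λ = 3 is 5. From dim ker(B − (3)·I) = 2, there are exactly 2 Jordan blocks for λ = 3.
Step 2 — from the minimal polynomial, the factor (x − 3)^3 tells us the largest block for λ = 3 has size 3.
Step 3 — with total size 5, 2 blocks, and largest block 3, the block sizes (in nonincreasing order) are [3, 2].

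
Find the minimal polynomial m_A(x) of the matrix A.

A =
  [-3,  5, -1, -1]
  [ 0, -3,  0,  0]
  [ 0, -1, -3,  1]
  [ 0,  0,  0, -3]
x^3 + 9*x^2 + 27*x + 27

The characteristic polynomial is χ_A(x) = (x + 3)^4, so the eigenvalues are known. The minimal polynomial is
  m_A(x) = Π_λ (x − λ)^{k_λ}
where k_λ is the size of the *largest* Jordan block for λ (equivalently, the smallest k with (A − λI)^k v = 0 for every generalised eigenvector v of λ).

  λ = -3: largest Jordan block has size 3, contributing (x + 3)^3

So m_A(x) = (x + 3)^3 = x^3 + 9*x^2 + 27*x + 27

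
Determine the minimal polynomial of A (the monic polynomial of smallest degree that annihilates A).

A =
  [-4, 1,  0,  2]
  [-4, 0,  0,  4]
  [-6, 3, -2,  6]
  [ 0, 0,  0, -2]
x^2 + 4*x + 4

The characteristic polynomial is χ_A(x) = (x + 2)^4, so the eigenvalues are known. The minimal polynomial is
  m_A(x) = Π_λ (x − λ)^{k_λ}
where k_λ is the size of the *largest* Jordan block for λ (equivalently, the smallest k with (A − λI)^k v = 0 for every generalised eigenvector v of λ).

  λ = -2: largest Jordan block has size 2, contributing (x + 2)^2

So m_A(x) = (x + 2)^2 = x^2 + 4*x + 4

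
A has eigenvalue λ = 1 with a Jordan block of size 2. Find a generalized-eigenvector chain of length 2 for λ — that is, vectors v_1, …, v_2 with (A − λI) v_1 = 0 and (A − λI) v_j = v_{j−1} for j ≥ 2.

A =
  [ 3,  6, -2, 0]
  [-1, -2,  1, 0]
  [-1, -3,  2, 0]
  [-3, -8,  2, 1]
A Jordan chain for λ = 1 of length 2:
v_1 = (2, -1, -1, -3)ᵀ
v_2 = (1, 0, 0, 0)ᵀ

Let N = A − (1)·I. We want v_2 with N^2 v_2 = 0 but N^1 v_2 ≠ 0; then v_{j-1} := N · v_j for j = 2, …, 2.

Pick v_2 = (1, 0, 0, 0)ᵀ.
Then v_1 = N · v_2 = (2, -1, -1, -3)ᵀ.

Sanity check: (A − (1)·I) v_1 = (0, 0, 0, 0)ᵀ = 0. ✓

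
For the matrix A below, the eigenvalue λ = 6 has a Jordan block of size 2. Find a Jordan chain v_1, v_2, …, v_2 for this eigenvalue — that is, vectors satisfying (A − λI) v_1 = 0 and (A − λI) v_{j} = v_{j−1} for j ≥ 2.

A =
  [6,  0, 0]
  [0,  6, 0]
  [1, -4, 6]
A Jordan chain for λ = 6 of length 2:
v_1 = (0, 0, 1)ᵀ
v_2 = (1, 0, 0)ᵀ

Let N = A − (6)·I. We want v_2 with N^2 v_2 = 0 but N^1 v_2 ≠ 0; then v_{j-1} := N · v_j for j = 2, …, 2.

Pick v_2 = (1, 0, 0)ᵀ.
Then v_1 = N · v_2 = (0, 0, 1)ᵀ.

Sanity check: (A − (6)·I) v_1 = (0, 0, 0)ᵀ = 0. ✓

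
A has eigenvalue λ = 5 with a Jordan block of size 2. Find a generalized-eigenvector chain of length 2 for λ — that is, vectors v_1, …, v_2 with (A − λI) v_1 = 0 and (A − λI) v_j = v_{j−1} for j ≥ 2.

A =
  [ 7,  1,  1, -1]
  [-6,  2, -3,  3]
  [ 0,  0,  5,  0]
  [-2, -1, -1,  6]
A Jordan chain for λ = 5 of length 2:
v_1 = (2, -6, 0, -2)ᵀ
v_2 = (1, 0, 0, 0)ᵀ

Let N = A − (5)·I. We want v_2 with N^2 v_2 = 0 but N^1 v_2 ≠ 0; then v_{j-1} := N · v_j for j = 2, …, 2.

Pick v_2 = (1, 0, 0, 0)ᵀ.
Then v_1 = N · v_2 = (2, -6, 0, -2)ᵀ.

Sanity check: (A − (5)·I) v_1 = (0, 0, 0, 0)ᵀ = 0. ✓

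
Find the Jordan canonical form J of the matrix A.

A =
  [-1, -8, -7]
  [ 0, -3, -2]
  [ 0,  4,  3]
J_2(-1) ⊕ J_1(1)

The characteristic polynomial is
  det(x·I − A) = x^3 + x^2 - x - 1 = (x - 1)*(x + 1)^2

Eigenvalues and multiplicities (the geometric multiplicity of λ is n − rank(A − λI), which equals the number of Jordan blocks for λ):
  λ = -1: algebraic multiplicity = 2, geometric multiplicity = 1
  λ = 1: algebraic multiplicity = 1, geometric multiplicity = 1

Determining the block sizes for each eigenvalue:
  λ = -1: one block (gm = 1), so the single block has size am = 2 → block sizes [2]
  λ = 1: one block (gm = 1), so the single block has size am = 1 → block sizes [1]

Assembling the blocks gives a Jordan form
J =
  [-1,  1, 0]
  [ 0, -1, 0]
  [ 0,  0, 1]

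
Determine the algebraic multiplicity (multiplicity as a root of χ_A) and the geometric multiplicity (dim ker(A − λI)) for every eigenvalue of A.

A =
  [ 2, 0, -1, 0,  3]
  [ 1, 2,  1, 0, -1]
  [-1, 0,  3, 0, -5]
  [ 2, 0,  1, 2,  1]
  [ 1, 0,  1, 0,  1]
λ = 2: alg = 5, geom = 3

Step 1 — factor the characteristic polynomial to read off the algebraic multiplicities:
  χ_A(x) = (x - 2)^5

Step 2 — compute geometric multiplicities via the rank-nullity identity g(λ) = n − rank(A − λI):
  rank(A − (2)·I) = 2, so dim ker(A − (2)·I) = n − 2 = 3

Summary:
  λ = 2: algebraic multiplicity = 5, geometric multiplicity = 3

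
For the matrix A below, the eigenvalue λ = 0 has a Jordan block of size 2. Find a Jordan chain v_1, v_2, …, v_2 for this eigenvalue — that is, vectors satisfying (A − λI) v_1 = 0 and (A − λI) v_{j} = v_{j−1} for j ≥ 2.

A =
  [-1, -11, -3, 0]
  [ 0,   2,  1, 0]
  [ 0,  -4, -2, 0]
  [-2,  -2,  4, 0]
A Jordan chain for λ = 0 of length 2:
v_1 = (10, -2, 4, 0)ᵀ
v_2 = (1, -1, 0, 0)ᵀ

Let N = A − (0)·I. We want v_2 with N^2 v_2 = 0 but N^1 v_2 ≠ 0; then v_{j-1} := N · v_j for j = 2, …, 2.

Pick v_2 = (1, -1, 0, 0)ᵀ.
Then v_1 = N · v_2 = (10, -2, 4, 0)ᵀ.

Sanity check: (A − (0)·I) v_1 = (0, 0, 0, 0)ᵀ = 0. ✓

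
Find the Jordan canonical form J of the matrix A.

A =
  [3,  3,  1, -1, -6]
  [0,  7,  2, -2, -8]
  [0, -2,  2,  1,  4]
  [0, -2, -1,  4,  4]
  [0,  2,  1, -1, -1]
J_2(3) ⊕ J_2(3) ⊕ J_1(3)

The characteristic polynomial is
  det(x·I − A) = x^5 - 15*x^4 + 90*x^3 - 270*x^2 + 405*x - 243 = (x - 3)^5

Eigenvalues and multiplicities (the geometric multiplicity of λ is n − rank(A − λI), which equals the number of Jordan blocks for λ):
  λ = 3: algebraic multiplicity = 5, geometric multiplicity = 3

Determining the block sizes for each eigenvalue:
  λ = 3: with am = 5 and gm = 3, the partition is not yet determined (e.g. several partitions of 5 into 3 parts exist). Let N = A − (3)·I. Computing rank(N^1) = 2, rank(N^2) = 0; the number of blocks of size ≥ j is rank(N^{j−1}) − rank(N^j), giving [3, 2]. So we have 2 block(s) of size 2, 1 block(s) of size 1 → block sizes [2, 2, 1]

Assembling the blocks gives a Jordan form
J =
  [3, 1, 0, 0, 0]
  [0, 3, 0, 0, 0]
  [0, 0, 3, 1, 0]
  [0, 0, 0, 3, 0]
  [0, 0, 0, 0, 3]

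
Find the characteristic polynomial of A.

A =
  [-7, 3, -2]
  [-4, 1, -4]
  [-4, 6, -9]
x^3 + 15*x^2 + 75*x + 125

Expanding det(x·I − A) (e.g. by cofactor expansion or by noting that A is similar to its Jordan form J, which has the same characteristic polynomial as A) gives
  χ_A(x) = x^3 + 15*x^2 + 75*x + 125
which factors as (x + 5)^3. The eigenvalues (with algebraic multiplicities) are λ = -5 with multiplicity 3.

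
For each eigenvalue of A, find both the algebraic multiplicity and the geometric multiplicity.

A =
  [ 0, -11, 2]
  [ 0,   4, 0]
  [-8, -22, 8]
λ = 4: alg = 3, geom = 2

Step 1 — factor the characteristic polynomial to read off the algebraic multiplicities:
  χ_A(x) = (x - 4)^3

Step 2 — compute geometric multiplicities via the rank-nullity identity g(λ) = n − rank(A − λI):
  rank(A − (4)·I) = 1, so dim ker(A − (4)·I) = n − 1 = 2

Summary:
  λ = 4: algebraic multiplicity = 3, geometric multiplicity = 2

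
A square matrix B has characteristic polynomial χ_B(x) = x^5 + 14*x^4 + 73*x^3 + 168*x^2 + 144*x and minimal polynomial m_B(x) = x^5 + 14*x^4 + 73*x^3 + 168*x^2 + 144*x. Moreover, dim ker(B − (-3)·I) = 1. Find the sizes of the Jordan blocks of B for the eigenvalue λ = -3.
Block sizes for λ = -3: [2]

Step 1 — from the characteristic polynomial, algebraic multiplicity of λ = -3 is 2. From dim ker(B − (-3)·I) = 1, there are exactly 1 Jordan blocks for λ = -3.
Step 2 — from the minimal polynomial, the factor (x + 3)^2 tells us the largest block for λ = -3 has size 2.
Step 3 — with total size 2, 1 blocks, and largest block 2, the block sizes (in nonincreasing order) are [2].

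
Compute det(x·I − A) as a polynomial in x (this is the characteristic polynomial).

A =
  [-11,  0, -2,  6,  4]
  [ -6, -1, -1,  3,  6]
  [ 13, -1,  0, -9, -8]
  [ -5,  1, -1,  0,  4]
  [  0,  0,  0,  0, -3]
x^5 + 15*x^4 + 90*x^3 + 270*x^2 + 405*x + 243

Expanding det(x·I − A) (e.g. by cofactor expansion or by noting that A is similar to its Jordan form J, which has the same characteristic polynomial as A) gives
  χ_A(x) = x^5 + 15*x^4 + 90*x^3 + 270*x^2 + 405*x + 243
which factors as (x + 3)^5. The eigenvalues (with algebraic multiplicities) are λ = -3 with multiplicity 5.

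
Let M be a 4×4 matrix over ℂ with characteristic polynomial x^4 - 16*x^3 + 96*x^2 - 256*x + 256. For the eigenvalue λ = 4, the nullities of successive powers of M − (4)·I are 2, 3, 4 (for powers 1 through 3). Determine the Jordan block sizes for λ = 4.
Block sizes for λ = 4: [3, 1]

From the dimensions of kernels of powers, the number of Jordan blocks of size at least j is d_j − d_{j−1} where d_j = dim ker(N^j) (with d_0 = 0). Computing the differences gives [2, 1, 1].
The number of blocks of size exactly k is (#blocks of size ≥ k) − (#blocks of size ≥ k + 1), so the partition is: 1 block(s) of size 1, 1 block(s) of size 3.
In nonincreasing order the block sizes are [3, 1].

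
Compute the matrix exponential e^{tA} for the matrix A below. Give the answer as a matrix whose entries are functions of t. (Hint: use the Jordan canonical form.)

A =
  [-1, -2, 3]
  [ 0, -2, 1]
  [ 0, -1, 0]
e^{tA} =
  [exp(-t), -t^2*exp(-t)/2 - 2*t*exp(-t), t^2*exp(-t)/2 + 3*t*exp(-t)]
  [0, -t*exp(-t) + exp(-t), t*exp(-t)]
  [0, -t*exp(-t), t*exp(-t) + exp(-t)]

Strategy: write A = P · J · P⁻¹ where J is a Jordan canonical form, so e^{tA} = P · e^{tJ} · P⁻¹, and e^{tJ} can be computed block-by-block.

A has Jordan form
J =
  [-1,  1,  0]
  [ 0, -1,  1]
  [ 0,  0, -1]
(up to reordering of blocks).

Per-block formulas:
  For a 3×3 Jordan block J_3(-1): exp(t · J_3(-1)) = e^(-1t)·(I + t·N + (t^2/2)·N^2), where N is the 3×3 nilpotent shift.

After assembling e^{tJ} and conjugating by P, we get:

e^{tA} =
  [exp(-t), -t^2*exp(-t)/2 - 2*t*exp(-t), t^2*exp(-t)/2 + 3*t*exp(-t)]
  [0, -t*exp(-t) + exp(-t), t*exp(-t)]
  [0, -t*exp(-t), t*exp(-t) + exp(-t)]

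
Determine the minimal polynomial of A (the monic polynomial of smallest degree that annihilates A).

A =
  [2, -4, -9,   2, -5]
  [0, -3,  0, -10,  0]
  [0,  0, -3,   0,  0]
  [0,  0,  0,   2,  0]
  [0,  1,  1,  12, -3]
x^3 + 4*x^2 - 3*x - 18

The characteristic polynomial is χ_A(x) = (x - 2)^2*(x + 3)^3, so the eigenvalues are known. The minimal polynomial is
  m_A(x) = Π_λ (x − λ)^{k_λ}
where k_λ is the size of the *largest* Jordan block for λ (equivalently, the smallest k with (A − λI)^k v = 0 for every generalised eigenvector v of λ).

  λ = -3: largest Jordan block has size 2, contributing (x + 3)^2
  λ = 2: largest Jordan block has size 1, contributing (x − 2)

So m_A(x) = (x - 2)*(x + 3)^2 = x^3 + 4*x^2 - 3*x - 18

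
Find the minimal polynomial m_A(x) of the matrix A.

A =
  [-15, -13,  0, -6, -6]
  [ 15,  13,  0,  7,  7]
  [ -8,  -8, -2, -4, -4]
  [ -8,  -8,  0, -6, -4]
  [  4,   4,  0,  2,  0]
x^3 + 6*x^2 + 12*x + 8

The characteristic polynomial is χ_A(x) = (x + 2)^5, so the eigenvalues are known. The minimal polynomial is
  m_A(x) = Π_λ (x − λ)^{k_λ}
where k_λ is the size of the *largest* Jordan block for λ (equivalently, the smallest k with (A − λI)^k v = 0 for every generalised eigenvector v of λ).

  λ = -2: largest Jordan block has size 3, contributing (x + 2)^3

So m_A(x) = (x + 2)^3 = x^3 + 6*x^2 + 12*x + 8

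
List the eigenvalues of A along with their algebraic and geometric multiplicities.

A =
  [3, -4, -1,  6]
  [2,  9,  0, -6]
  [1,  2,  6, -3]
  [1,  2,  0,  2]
λ = 5: alg = 4, geom = 2

Step 1 — factor the characteristic polynomial to read off the algebraic multiplicities:
  χ_A(x) = (x - 5)^4

Step 2 — compute geometric multiplicities via the rank-nullity identity g(λ) = n − rank(A − λI):
  rank(A − (5)·I) = 2, so dim ker(A − (5)·I) = n − 2 = 2

Summary:
  λ = 5: algebraic multiplicity = 4, geometric multiplicity = 2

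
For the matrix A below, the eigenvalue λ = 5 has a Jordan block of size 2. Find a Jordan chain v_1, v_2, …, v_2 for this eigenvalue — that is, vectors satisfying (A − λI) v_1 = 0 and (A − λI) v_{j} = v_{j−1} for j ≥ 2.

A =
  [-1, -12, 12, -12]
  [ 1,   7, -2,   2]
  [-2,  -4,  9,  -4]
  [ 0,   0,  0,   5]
A Jordan chain for λ = 5 of length 2:
v_1 = (-6, 1, -2, 0)ᵀ
v_2 = (1, 0, 0, 0)ᵀ

Let N = A − (5)·I. We want v_2 with N^2 v_2 = 0 but N^1 v_2 ≠ 0; then v_{j-1} := N · v_j for j = 2, …, 2.

Pick v_2 = (1, 0, 0, 0)ᵀ.
Then v_1 = N · v_2 = (-6, 1, -2, 0)ᵀ.

Sanity check: (A − (5)·I) v_1 = (0, 0, 0, 0)ᵀ = 0. ✓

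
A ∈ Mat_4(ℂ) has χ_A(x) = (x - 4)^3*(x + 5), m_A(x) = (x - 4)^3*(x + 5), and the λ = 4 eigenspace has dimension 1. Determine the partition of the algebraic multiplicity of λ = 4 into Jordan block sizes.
Block sizes for λ = 4: [3]

Step 1 — from the characteristic polynomial, algebraic multiplicity of λ = 4 is 3. From dim ker(A − (4)·I) = 1, there are exactly 1 Jordan blocks for λ = 4.
Step 2 — from the minimal polynomial, the factor (x − 4)^3 tells us the largest block for λ = 4 has size 3.
Step 3 — with total size 3, 1 blocks, and largest block 3, the block sizes (in nonincreasing order) are [3].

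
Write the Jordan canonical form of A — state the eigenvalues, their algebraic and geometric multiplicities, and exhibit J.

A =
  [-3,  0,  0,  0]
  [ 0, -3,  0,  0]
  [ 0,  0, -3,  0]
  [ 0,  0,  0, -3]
J_1(-3) ⊕ J_1(-3) ⊕ J_1(-3) ⊕ J_1(-3)

The characteristic polynomial is
  det(x·I − A) = x^4 + 12*x^3 + 54*x^2 + 108*x + 81 = (x + 3)^4

Eigenvalues and multiplicities (the geometric multiplicity of λ is n − rank(A − λI), which equals the number of Jordan blocks for λ):
  λ = -3: algebraic multiplicity = 4, geometric multiplicity = 4

Determining the block sizes for each eigenvalue:
  λ = -3: gm = am = 4, so every block has size 1 → block sizes [1, 1, 1, 1]

Assembling the blocks gives a Jordan form
J =
  [-3,  0,  0,  0]
  [ 0, -3,  0,  0]
  [ 0,  0, -3,  0]
  [ 0,  0,  0, -3]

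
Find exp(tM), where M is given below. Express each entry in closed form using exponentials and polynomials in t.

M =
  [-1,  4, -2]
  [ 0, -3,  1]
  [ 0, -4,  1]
e^{tM} =
  [exp(-t), 4*t*exp(-t), -2*t*exp(-t)]
  [0, -2*t*exp(-t) + exp(-t), t*exp(-t)]
  [0, -4*t*exp(-t), 2*t*exp(-t) + exp(-t)]

Strategy: write M = P · J · P⁻¹ where J is a Jordan canonical form, so e^{tM} = P · e^{tJ} · P⁻¹, and e^{tJ} can be computed block-by-block.

M has Jordan form
J =
  [-1,  1,  0]
  [ 0, -1,  0]
  [ 0,  0, -1]
(up to reordering of blocks).

Per-block formulas:
  For a 2×2 Jordan block J_2(-1): exp(t · J_2(-1)) = e^(-1t)·(I + t·N), where N is the 2×2 nilpotent shift.
  For a 1×1 block at λ = -1: exp(t · [-1]) = [e^(-1t)].

After assembling e^{tJ} and conjugating by P, we get:

e^{tM} =
  [exp(-t), 4*t*exp(-t), -2*t*exp(-t)]
  [0, -2*t*exp(-t) + exp(-t), t*exp(-t)]
  [0, -4*t*exp(-t), 2*t*exp(-t) + exp(-t)]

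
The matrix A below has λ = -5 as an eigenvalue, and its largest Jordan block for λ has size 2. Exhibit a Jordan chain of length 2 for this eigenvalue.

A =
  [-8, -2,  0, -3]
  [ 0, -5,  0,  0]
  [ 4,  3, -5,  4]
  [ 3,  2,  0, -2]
A Jordan chain for λ = -5 of length 2:
v_1 = (-3, 0, 4, 3)ᵀ
v_2 = (1, 0, 0, 0)ᵀ

Let N = A − (-5)·I. We want v_2 with N^2 v_2 = 0 but N^1 v_2 ≠ 0; then v_{j-1} := N · v_j for j = 2, …, 2.

Pick v_2 = (1, 0, 0, 0)ᵀ.
Then v_1 = N · v_2 = (-3, 0, 4, 3)ᵀ.

Sanity check: (A − (-5)·I) v_1 = (0, 0, 0, 0)ᵀ = 0. ✓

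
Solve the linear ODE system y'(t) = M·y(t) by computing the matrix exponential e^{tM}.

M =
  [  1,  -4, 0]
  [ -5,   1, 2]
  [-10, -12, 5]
e^{tM} =
  [10*t*exp(3*t) - 5*exp(3*t) + 6*exp(t), 4*t*exp(3*t) - 4*exp(3*t) + 4*exp(t), -4*t*exp(3*t) + 2*exp(3*t) - 2*exp(t)]
  [-5*t*exp(3*t), -2*t*exp(3*t) + exp(3*t), 2*t*exp(3*t)]
  [20*t*exp(3*t) - 15*exp(3*t) + 15*exp(t), 8*t*exp(3*t) - 10*exp(3*t) + 10*exp(t), -8*t*exp(3*t) + 6*exp(3*t) - 5*exp(t)]

Strategy: write M = P · J · P⁻¹ where J is a Jordan canonical form, so e^{tM} = P · e^{tJ} · P⁻¹, and e^{tJ} can be computed block-by-block.

M has Jordan form
J =
  [1, 0, 0]
  [0, 3, 1]
  [0, 0, 3]
(up to reordering of blocks).

Per-block formulas:
  For a 1×1 block at λ = 1: exp(t · [1]) = [e^(1t)].
  For a 2×2 Jordan block J_2(3): exp(t · J_2(3)) = e^(3t)·(I + t·N), where N is the 2×2 nilpotent shift.

After assembling e^{tJ} and conjugating by P, we get:

e^{tM} =
  [10*t*exp(3*t) - 5*exp(3*t) + 6*exp(t), 4*t*exp(3*t) - 4*exp(3*t) + 4*exp(t), -4*t*exp(3*t) + 2*exp(3*t) - 2*exp(t)]
  [-5*t*exp(3*t), -2*t*exp(3*t) + exp(3*t), 2*t*exp(3*t)]
  [20*t*exp(3*t) - 15*exp(3*t) + 15*exp(t), 8*t*exp(3*t) - 10*exp(3*t) + 10*exp(t), -8*t*exp(3*t) + 6*exp(3*t) - 5*exp(t)]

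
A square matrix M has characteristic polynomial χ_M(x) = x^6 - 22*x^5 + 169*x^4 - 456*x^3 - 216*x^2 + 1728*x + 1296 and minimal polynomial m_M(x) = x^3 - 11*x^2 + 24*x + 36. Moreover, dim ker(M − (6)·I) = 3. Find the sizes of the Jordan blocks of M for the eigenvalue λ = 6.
Block sizes for λ = 6: [2, 1, 1]

Step 1 — from the characteristic polynomial, algebraic multiplicity of λ = 6 is 4. From dim ker(M − (6)·I) = 3, there are exactly 3 Jordan blocks for λ = 6.
Step 2 — from the minimal polynomial, the factor (x − 6)^2 tells us the largest block for λ = 6 has size 2.
Step 3 — with total size 4, 3 blocks, and largest block 2, the block sizes (in nonincreasing order) are [2, 1, 1].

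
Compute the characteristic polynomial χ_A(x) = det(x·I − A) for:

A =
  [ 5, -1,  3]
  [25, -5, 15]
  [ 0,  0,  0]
x^3

Expanding det(x·I − A) (e.g. by cofactor expansion or by noting that A is similar to its Jordan form J, which has the same characteristic polynomial as A) gives
  χ_A(x) = x^3
which factors as x^3. The eigenvalues (with algebraic multiplicities) are λ = 0 with multiplicity 3.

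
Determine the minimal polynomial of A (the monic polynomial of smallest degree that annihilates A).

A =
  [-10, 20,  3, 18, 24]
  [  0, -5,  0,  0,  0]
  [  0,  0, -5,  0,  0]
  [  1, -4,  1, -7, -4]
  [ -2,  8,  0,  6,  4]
x^2 + 9*x + 20

The characteristic polynomial is χ_A(x) = (x + 4)^2*(x + 5)^3, so the eigenvalues are known. The minimal polynomial is
  m_A(x) = Π_λ (x − λ)^{k_λ}
where k_λ is the size of the *largest* Jordan block for λ (equivalently, the smallest k with (A − λI)^k v = 0 for every generalised eigenvector v of λ).

  λ = -5: largest Jordan block has size 1, contributing (x + 5)
  λ = -4: largest Jordan block has size 1, contributing (x + 4)

So m_A(x) = (x + 4)*(x + 5) = x^2 + 9*x + 20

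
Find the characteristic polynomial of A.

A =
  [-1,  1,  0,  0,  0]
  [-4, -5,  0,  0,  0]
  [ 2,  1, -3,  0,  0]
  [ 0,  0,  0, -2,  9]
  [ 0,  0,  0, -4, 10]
x^5 + x^4 - 29*x^3 - 45*x^2 + 216*x + 432

Expanding det(x·I − A) (e.g. by cofactor expansion or by noting that A is similar to its Jordan form J, which has the same characteristic polynomial as A) gives
  χ_A(x) = x^5 + x^4 - 29*x^3 - 45*x^2 + 216*x + 432
which factors as (x - 4)^2*(x + 3)^3. The eigenvalues (with algebraic multiplicities) are λ = -3 with multiplicity 3, λ = 4 with multiplicity 2.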